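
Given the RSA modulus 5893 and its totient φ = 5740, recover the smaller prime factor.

71

φ(n) = (p−1)(q−1) = n − (p+q) + 1, so p + q = 5893 − 5740 + 1 = 154.
p and q are the roots of t² − 154t + 5893 = 0.
Discriminant: 154² − 4·5893 = 23716 − 23572 = 144; √144 = 12.
q = (154 − 12)/2 = 71, p = (154 + 12)/2 = 83.
Check: 71 · 83 = 5893.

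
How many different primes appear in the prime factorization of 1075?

2

1075 = 5^2 · 43
1075 = 5^2 · 43, which has 2 distinct prime factors.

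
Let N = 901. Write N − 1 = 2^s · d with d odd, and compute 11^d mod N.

623

901 − 1 = 900 = 2^2 · 225, so d = 225.
11^1 ≡ 11 (mod 901)
11^2 ≡ 11^2 = 121 ≡ 121 (mod 901)
11^4 ≡ 121^2 = 14641 ≡ 225 (mod 901)
11^8 ≡ 225^2 = 50625 ≡ 169 (mod 901)
11^16 ≡ 169^2 = 28561 ≡ 630 (mod 901)
11^32 ≡ 630^2 = 396900 ≡ 460 (mod 901)
11^64 ≡ 460^2 = 211600 ≡ 766 (mod 901)
11^128 ≡ 766^2 = 586756 ≡ 205 (mod 901)
225 = 128 + 64 + 32 + 1 in binary powers of 2.
So 11^225 ≡ 205 · 766 · 460 · 11 ≡ 623 (mod 901).
Squaring chain: 623 → 699; never reaches −1, so base 11 is a Miller–Rabin witness that 901 is composite.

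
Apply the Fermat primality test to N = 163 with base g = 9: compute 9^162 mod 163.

9^1 ≡ 9 (mod 163)
9^2 ≡ 9^2 = 81 ≡ 81 (mod 163)
9^4 ≡ 81^2 = 6561 ≡ 41 (mod 163)
9^8 ≡ 41^2 = 1681 ≡ 51 (mod 163)
9^16 ≡ 51^2 = 2601 ≡ 156 (mod 163)
9^32 ≡ 156^2 = 24336 ≡ 49 (mod 163)
9^64 ≡ 49^2 = 2401 ≡ 119 (mod 163)
9^128 ≡ 119^2 = 14161 ≡ 143 (mod 163)
162 = 128 + 32 + 2 in binary powers of 2.
So 9^162 ≡ 143 · 49 · 81 ≡ 1 (mod 163).
Since the result is 1, base 9 gives no evidence that 163 is composite.

1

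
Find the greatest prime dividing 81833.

81833 = 19 · 4307
4307 = 59 · 73
73 is prime.
So 81833 = 19 · 59 · 73; the largest prime factor is 73.

73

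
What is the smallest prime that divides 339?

3

339 is odd.
Digit sum 15, divisible by 3.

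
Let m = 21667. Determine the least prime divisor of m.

47

21667 is odd.
Digit sum 22, not divisible by 3.
Ends in 7: not divisible by 5.
7: 21667 = 7·3095 + 2
11: 21667 = 11·1969 + 8
13: 21667 = 13·1666 + 9
17: 21667 = 17·1274 + 9
19: 21667 = 19·1140 + 7
23: 21667 = 23·942 + 1
29: 21667 = 29·747 + 4
31: 21667 = 31·698 + 29
37: 21667 = 37·585 + 22
41: 21667 = 41·528 + 19
43: 21667 = 43·503 + 38
47: 21667 = 47·461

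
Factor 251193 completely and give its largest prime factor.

251193 = 3 · 83731
83731 = 31 · 2701
2701 = 37 · 73
73 is prime.
So 251193 = 3 · 31 · 37 · 73; the largest prime factor is 73.

73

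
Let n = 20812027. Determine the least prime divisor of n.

20812027 is odd.
Digit sum 22, not divisible by 3.
Ends in 7: not divisible by 5.
7: 20812027 = 7·2973146 + 5
11: 20812027 = 11·1892002 + 5
13: 20812027 = 13·1600925 + 2
17: 20812027 = 17·1224236 + 15
19: 20812027 = 19·1095369 + 16
23: 20812027 = 23·904870 + 17
29: 20812027 = 29·717656 + 3
31: 20812027 = 31·671355 + 22
37: 20812027 = 37·562487 + 8
41: 20812027 = 41·507610 + 17
43: 20812027 = 43·484000 + 27
47: 20812027 = 47·442809 + 4
53: 20812027 = 53·392679 + 40
59: 20812027 = 59·352746 + 13
61: 20812027 = 61·341180 + 47
67: 20812027 = 67·310627 + 18
71: 20812027 = 71·293127 + 10
73: 20812027 = 73·285096 + 19
79: 20812027 = 79·263443 + 30
83: 20812027 = 83·250747 + 26
89: 20812027 = 89·233843

89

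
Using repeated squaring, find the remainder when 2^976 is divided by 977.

1

2^1 ≡ 2 (mod 977)
2^2 ≡ 2^2 = 4 ≡ 4 (mod 977)
2^4 ≡ 4^2 = 16 ≡ 16 (mod 977)
2^8 ≡ 16^2 = 256 ≡ 256 (mod 977)
2^16 ≡ 256^2 = 65536 ≡ 77 (mod 977)
2^32 ≡ 77^2 = 5929 ≡ 67 (mod 977)
2^64 ≡ 67^2 = 4489 ≡ 581 (mod 977)
2^128 ≡ 581^2 = 337561 ≡ 496 (mod 977)
2^256 ≡ 496^2 = 246016 ≡ 789 (mod 977)
2^512 ≡ 789^2 = 622521 ≡ 172 (mod 977)
976 = 512 + 256 + 128 + 64 + 16 in binary powers of 2.
So 2^976 ≡ 172 · 789 · 496 · 581 · 77 ≡ 1 (mod 977).
Since the result is 1, base 2 gives no evidence that 977 is composite.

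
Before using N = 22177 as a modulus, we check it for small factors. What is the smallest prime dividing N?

67

22177 is odd.
Digit sum 19, not divisible by 3.
Ends in 7: not divisible by 5.
7: 22177 = 7·3168 + 1
11: 22177 = 11·2016 + 1
13: 22177 = 13·1705 + 12
17: 22177 = 17·1304 + 9
19: 22177 = 19·1167 + 4
23: 22177 = 23·964 + 5
29: 22177 = 29·764 + 21
31: 22177 = 31·715 + 12
37: 22177 = 37·599 + 14
41: 22177 = 41·540 + 37
43: 22177 = 43·515 + 32
47: 22177 = 47·471 + 40
53: 22177 = 53·418 + 23
59: 22177 = 59·375 + 52
61: 22177 = 61·363 + 34
67: 22177 = 67·331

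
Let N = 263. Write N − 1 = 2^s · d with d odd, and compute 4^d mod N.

1

263 − 1 = 262 = 2^1 · 131, so d = 131.
4^1 ≡ 4 (mod 263)
4^2 ≡ 4^2 = 16 ≡ 16 (mod 263)
4^4 ≡ 16^2 = 256 ≡ 256 (mod 263)
4^8 ≡ 256^2 = 65536 ≡ 49 (mod 263)
4^16 ≡ 49^2 = 2401 ≡ 34 (mod 263)
4^32 ≡ 34^2 = 1156 ≡ 104 (mod 263)
4^64 ≡ 104^2 = 10816 ≡ 33 (mod 263)
4^128 ≡ 33^2 = 1089 ≡ 37 (mod 263)
131 = 128 + 2 + 1 in binary powers of 2.
So 4^131 ≡ 37 · 16 · 4 ≡ 1 (mod 263).
Since 4^d ≡ 1 (mod 263), base 4 does not prove 263 composite.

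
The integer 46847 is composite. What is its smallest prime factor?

79

46847 is odd.
Digit sum 29, not divisible by 3.
Ends in 7: not divisible by 5.
7: 46847 = 7·6692 + 3
11: 46847 = 11·4258 + 9
13: 46847 = 13·3603 + 8
17: 46847 = 17·2755 + 12
19: 46847 = 19·2465 + 12
23: 46847 = 23·2036 + 19
29: 46847 = 29·1615 + 12
31: 46847 = 31·1511 + 6
37: 46847 = 37·1266 + 5
41: 46847 = 41·1142 + 25
43: 46847 = 43·1089 + 20
47: 46847 = 47·996 + 35
53: 46847 = 53·883 + 48
59: 46847 = 59·794 + 1
61: 46847 = 61·767 + 60
67: 46847 = 67·699 + 14
71: 46847 = 71·659 + 58
73: 46847 = 73·641 + 54
79: 46847 = 79·593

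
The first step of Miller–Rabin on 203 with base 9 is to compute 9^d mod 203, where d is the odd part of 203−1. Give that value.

203 − 1 = 202 = 2^1 · 101, so d = 101.
9^1 ≡ 9 (mod 203)
9^2 ≡ 9^2 = 81 ≡ 81 (mod 203)
9^4 ≡ 81^2 = 6561 ≡ 65 (mod 203)
9^8 ≡ 65^2 = 4225 ≡ 165 (mod 203)
9^16 ≡ 165^2 = 27225 ≡ 23 (mod 203)
9^32 ≡ 23^2 = 529 ≡ 123 (mod 203)
9^64 ≡ 123^2 = 15129 ≡ 107 (mod 203)
101 = 64 + 32 + 4 + 1 in binary powers of 2.
So 9^101 ≡ 107 · 123 · 65 · 9 ≡ 4 (mod 203).
Squaring chain: 4; never reaches −1, so base 9 is a Miller–Rabin witness that 203 is composite.

4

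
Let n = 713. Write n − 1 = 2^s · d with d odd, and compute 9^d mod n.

713 − 1 = 712 = 2^3 · 89, so d = 89.
9^1 ≡ 9 (mod 713)
9^2 ≡ 9^2 = 81 ≡ 81 (mod 713)
9^4 ≡ 81^2 = 6561 ≡ 144 (mod 713)
9^8 ≡ 144^2 = 20736 ≡ 59 (mod 713)
9^16 ≡ 59^2 = 3481 ≡ 629 (mod 713)
9^32 ≡ 629^2 = 395641 ≡ 639 (mod 713)
9^64 ≡ 639^2 = 408321 ≡ 485 (mod 713)
89 = 64 + 16 + 8 + 1 in binary powers of 2.
So 9^89 ≡ 485 · 629 · 59 · 9 ≡ 193 (mod 713).
Squaring chain: 193 → 173 → 696; never reaches −1, so base 9 is a Miller–Rabin witness that 713 is composite.

193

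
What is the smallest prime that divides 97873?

97

97873 is odd.
Digit sum 34, not divisible by 3.
Ends in 3: not divisible by 5.
7: 97873 = 7·13981 + 6
11: 97873 = 11·8897 + 6
13: 97873 = 13·7528 + 9
17: 97873 = 17·5757 + 4
19: 97873 = 19·5151 + 4
23: 97873 = 23·4255 + 8
29: 97873 = 29·3374 + 27
31: 97873 = 31·3157 + 6
37: 97873 = 37·2645 + 8
41: 97873 = 41·2387 + 6
43: 97873 = 43·2276 + 5
47: 97873 = 47·2082 + 19
53: 97873 = 53·1846 + 35
59: 97873 = 59·1658 + 51
61: 97873 = 61·1604 + 29
67: 97873 = 67·1460 + 53
71: 97873 = 71·1378 + 35
73: 97873 = 73·1340 + 53
79: 97873 = 79·1238 + 71
83: 97873 = 83·1179 + 16
89: 97873 = 89·1099 + 62
97: 97873 = 97·1009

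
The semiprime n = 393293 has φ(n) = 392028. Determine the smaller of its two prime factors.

547

φ(n) = (p−1)(q−1) = n − (p+q) + 1, so p + q = 393293 − 392028 + 1 = 1266.
p and q are the roots of t² − 1266t + 393293 = 0.
Discriminant: 1266² − 4·393293 = 1602756 − 1573172 = 29584; √29584 = 172.
q = (1266 − 172)/2 = 547, p = (1266 + 172)/2 = 719.
Check: 547 · 719 = 393293.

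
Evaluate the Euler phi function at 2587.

2376

Factor: 2587 = 13 · 199.
φ(2587) = (13−1) · (199−1) = 12 · 198 = 2376.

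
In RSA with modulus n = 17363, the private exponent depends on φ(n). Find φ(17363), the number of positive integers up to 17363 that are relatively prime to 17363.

17088

Factor: 17363 = 97 · 179.
φ(17363) = (97−1) · (179−1) = 96 · 178 = 17088.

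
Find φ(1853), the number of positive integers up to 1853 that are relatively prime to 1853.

1728

Factor: 1853 = 17 · 109.
φ(1853) = (17−1) · (109−1) = 16 · 108 = 1728.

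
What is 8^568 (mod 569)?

1

8^1 ≡ 8 (mod 569)
8^2 ≡ 8^2 = 64 ≡ 64 (mod 569)
8^4 ≡ 64^2 = 4096 ≡ 113 (mod 569)
8^8 ≡ 113^2 = 12769 ≡ 251 (mod 569)
8^16 ≡ 251^2 = 63001 ≡ 411 (mod 569)
8^32 ≡ 411^2 = 168921 ≡ 497 (mod 569)
8^64 ≡ 497^2 = 247009 ≡ 63 (mod 569)
8^128 ≡ 63^2 = 3969 ≡ 555 (mod 569)
8^256 ≡ 555^2 = 308025 ≡ 196 (mod 569)
8^512 ≡ 196^2 = 38416 ≡ 293 (mod 569)
568 = 512 + 32 + 16 + 8 in binary powers of 2.
So 8^568 ≡ 293 · 497 · 411 · 251 ≡ 1 (mod 569).
Since the result is 1, base 8 gives no evidence that 569 is composite.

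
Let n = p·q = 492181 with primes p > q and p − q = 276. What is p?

Since p = q + 276, we have 492181 = q(q + 276), so q² + 276q − 492181 = 0.
Discriminant: 276² + 4·492181 = 76176 + 1968724 = 2044900; √2044900 = 1430.
q = (−276 + 1430)/2 = 577, and p = q + 276 = 853.
Check: 577 · 853 = 492181.

853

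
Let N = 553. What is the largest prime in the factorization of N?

553 = 7 · 79
79 is prime.
So 553 = 7 · 79; the largest prime factor is 79.

79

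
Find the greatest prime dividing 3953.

3953 = 59 · 67
67 is prime.
So 3953 = 59 · 67; the largest prime factor is 67.

67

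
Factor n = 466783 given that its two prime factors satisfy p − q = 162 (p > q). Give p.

Since p = q + 162, we have 466783 = q(q + 162), so q² + 162q − 466783 = 0.
Discriminant: 162² + 4·466783 = 26244 + 1867132 = 1893376; √1893376 = 1376.
q = (−162 + 1376)/2 = 607, and p = q + 162 = 769.
Check: 607 · 769 = 466783.

769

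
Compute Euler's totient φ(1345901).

Factor: 1345901 = 73 · 103 · 179.
φ(1345901) = (73−1) · (103−1) · (179−1) = 72 · 102 · 178 = 1307232.

1307232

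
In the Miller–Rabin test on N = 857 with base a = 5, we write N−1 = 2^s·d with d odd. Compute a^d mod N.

857 − 1 = 856 = 2^3 · 107, so d = 107.
5^1 ≡ 5 (mod 857)
5^2 ≡ 5^2 = 25 ≡ 25 (mod 857)
5^4 ≡ 25^2 = 625 ≡ 625 (mod 857)
5^8 ≡ 625^2 = 390625 ≡ 690 (mod 857)
5^16 ≡ 690^2 = 476100 ≡ 465 (mod 857)
5^32 ≡ 465^2 = 216225 ≡ 261 (mod 857)
5^64 ≡ 261^2 = 68121 ≡ 418 (mod 857)
107 = 64 + 32 + 8 + 2 + 1 in binary powers of 2.
So 5^107 ≡ 418 · 261 · 690 · 25 · 5 ≡ 188 (mod 857).
Squaring chain: 188 → 207 → 856; reaches −1, so base 5 does not prove 857 composite.

188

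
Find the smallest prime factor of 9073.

9073 is odd.
Digit sum 19, not divisible by 3.
Ends in 3: not divisible by 5.
7: 9073 = 7·1296 + 1
11: 9073 = 11·824 + 9
13: 9073 = 13·697 + 12
17: 9073 = 17·533 + 12
19: 9073 = 19·477 + 10
23: 9073 = 23·394 + 11
29: 9073 = 29·312 + 25
31: 9073 = 31·292 + 21
37: 9073 = 37·245 + 8
41: 9073 = 41·221 + 12
43: 9073 = 43·211

43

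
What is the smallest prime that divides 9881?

9881 is odd.
Digit sum 26, not divisible by 3.
Ends in 1: not divisible by 5.
7: 9881 = 7·1411 + 4
11: 9881 = 11·898 + 3
13: 9881 = 13·760 + 1
17: 9881 = 17·581 + 4
19: 9881 = 19·520 + 1
23: 9881 = 23·429 + 14
29: 9881 = 29·340 + 21
31: 9881 = 31·318 + 23
37: 9881 = 37·267 + 2
41: 9881 = 41·241

41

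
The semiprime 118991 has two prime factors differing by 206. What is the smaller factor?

Since p = q + 206, we have 118991 = q(q + 206), so q² + 206q − 118991 = 0.
Discriminant: 206² + 4·118991 = 42436 + 475964 = 518400; √518400 = 720.
q = (−206 + 720)/2 = 257, and p = q + 206 = 463.
Check: 257 · 463 = 118991.

257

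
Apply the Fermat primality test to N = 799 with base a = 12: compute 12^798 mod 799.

780

12^1 ≡ 12 (mod 799)
12^2 ≡ 12^2 = 144 ≡ 144 (mod 799)
12^4 ≡ 144^2 = 20736 ≡ 761 (mod 799)
12^8 ≡ 761^2 = 579121 ≡ 645 (mod 799)
12^16 ≡ 645^2 = 416025 ≡ 545 (mod 799)
12^32 ≡ 545^2 = 297025 ≡ 596 (mod 799)
12^64 ≡ 596^2 = 355216 ≡ 460 (mod 799)
12^128 ≡ 460^2 = 211600 ≡ 664 (mod 799)
12^256 ≡ 664^2 = 440896 ≡ 647 (mod 799)
12^512 ≡ 647^2 = 418609 ≡ 732 (mod 799)
798 = 512 + 256 + 16 + 8 + 4 + 2 in binary powers of 2.
So 12^798 ≡ 732 · 647 · 545 · 645 · 761 · 144 ≡ 780 (mod 799).
Since 780 ≠ 1, base 12 is a Fermat witness: 799 is composite.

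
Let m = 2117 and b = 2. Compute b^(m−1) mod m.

2^1 ≡ 2 (mod 2117)
2^2 ≡ 2^2 = 4 ≡ 4 (mod 2117)
2^4 ≡ 4^2 = 16 ≡ 16 (mod 2117)
2^8 ≡ 16^2 = 256 ≡ 256 (mod 2117)
2^16 ≡ 256^2 = 65536 ≡ 2026 (mod 2117)
2^32 ≡ 2026^2 = 4104676 ≡ 1930 (mod 2117)
2^64 ≡ 1930^2 = 3724900 ≡ 1097 (mod 2117)
2^128 ≡ 1097^2 = 1203409 ≡ 953 (mod 2117)
2^256 ≡ 953^2 = 908209 ≡ 16 (mod 2117)
2^512 ≡ 16^2 = 256 ≡ 256 (mod 2117)
2^1024 ≡ 256^2 = 65536 ≡ 2026 (mod 2117)
2^2048 ≡ 2026^2 = 4104676 ≡ 1930 (mod 2117)
2116 = 2048 + 64 + 4 in binary powers of 2.
So 2^2116 ≡ 1930 · 1097 · 16 ≡ 1243 (mod 2117).
Since 1243 ≠ 1, base 2 is a Fermat witness: 2117 is composite.

1243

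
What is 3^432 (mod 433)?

3^1 ≡ 3 (mod 433)
3^2 ≡ 3^2 = 9 ≡ 9 (mod 433)
3^4 ≡ 9^2 = 81 ≡ 81 (mod 433)
3^8 ≡ 81^2 = 6561 ≡ 66 (mod 433)
3^16 ≡ 66^2 = 4356 ≡ 26 (mod 433)
3^32 ≡ 26^2 = 676 ≡ 243 (mod 433)
3^64 ≡ 243^2 = 59049 ≡ 161 (mod 433)
3^128 ≡ 161^2 = 25921 ≡ 374 (mod 433)
3^256 ≡ 374^2 = 139876 ≡ 17 (mod 433)
432 = 256 + 128 + 32 + 16 in binary powers of 2.
So 3^432 ≡ 17 · 374 · 243 · 26 ≡ 1 (mod 433).
Since the result is 1, base 3 gives no evidence that 433 is composite.

1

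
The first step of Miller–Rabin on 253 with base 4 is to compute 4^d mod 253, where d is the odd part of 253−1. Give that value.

253 − 1 = 252 = 2^2 · 63, so d = 63.
4^1 ≡ 4 (mod 253)
4^2 ≡ 4^2 = 16 ≡ 16 (mod 253)
4^4 ≡ 16^2 = 256 ≡ 3 (mod 253)
4^8 ≡ 3^2 = 9 ≡ 9 (mod 253)
4^16 ≡ 9^2 = 81 ≡ 81 (mod 253)
4^32 ≡ 81^2 = 6561 ≡ 236 (mod 253)
63 = 32 + 16 + 8 + 4 + 2 + 1 in binary powers of 2.
So 4^63 ≡ 236 · 81 · 9 · 3 · 16 · 4 ≡ 9 (mod 253).
Squaring chain: 9 → 81; never reaches −1, so base 4 is a Miller–Rabin witness that 253 is composite.

9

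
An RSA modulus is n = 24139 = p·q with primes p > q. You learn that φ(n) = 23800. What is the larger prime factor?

239

φ(n) = (p−1)(q−1) = n − (p+q) + 1, so p + q = 24139 − 23800 + 1 = 340.
p and q are the roots of t² − 340t + 24139 = 0.
Discriminant: 340² − 4·24139 = 115600 − 96556 = 19044; √19044 = 138.
q = (340 − 138)/2 = 101, p = (340 + 138)/2 = 239.
Check: 101 · 239 = 24139.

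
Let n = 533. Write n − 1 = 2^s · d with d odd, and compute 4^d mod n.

433

533 − 1 = 532 = 2^2 · 133, so d = 133.
4^1 ≡ 4 (mod 533)
4^2 ≡ 4^2 = 16 ≡ 16 (mod 533)
4^4 ≡ 16^2 = 256 ≡ 256 (mod 533)
4^8 ≡ 256^2 = 65536 ≡ 510 (mod 533)
4^16 ≡ 510^2 = 260100 ≡ 529 (mod 533)
4^32 ≡ 529^2 = 279841 ≡ 16 (mod 533)
4^64 ≡ 16^2 = 256 ≡ 256 (mod 533)
4^128 ≡ 256^2 = 65536 ≡ 510 (mod 533)
133 = 128 + 4 + 1 in binary powers of 2.
So 4^133 ≡ 510 · 256 · 4 ≡ 433 (mod 533).
Squaring chain: 433 → 406; never reaches −1, so base 4 is a Miller–Rabin witness that 533 is composite.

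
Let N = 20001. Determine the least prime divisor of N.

3

20001 is odd.
Digit sum 3, divisible by 3.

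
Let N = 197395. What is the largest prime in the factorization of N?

197395 = 5 · 39479
39479 = 11 · 3589
3589 = 37 · 97
97 is prime.
So 197395 = 5 · 11 · 37 · 97; the largest prime factor is 97.

97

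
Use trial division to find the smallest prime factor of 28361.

28361 is odd.
Digit sum 20, not divisible by 3.
Ends in 1: not divisible by 5.
7: 28361 = 7·4051 + 4
11: 28361 = 11·2578 + 3
13: 28361 = 13·2181 + 8
17: 28361 = 17·1668 + 5
19: 28361 = 19·1492 + 13
23: 28361 = 23·1233 + 2
29: 28361 = 29·977 + 28
31: 28361 = 31·914 + 27
37: 28361 = 37·766 + 19
41: 28361 = 41·691 + 30
43: 28361 = 43·659 + 24
47: 28361 = 47·603 + 20
53: 28361 = 53·535 + 6
59: 28361 = 59·480 + 41
61: 28361 = 61·464 + 57
67: 28361 = 67·423 + 20
71: 28361 = 71·399 + 32
73: 28361 = 73·388 + 37
79: 28361 = 79·359

79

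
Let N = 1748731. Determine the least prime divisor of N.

37

1748731 is odd.
Digit sum 31, not divisible by 3.
Ends in 1: not divisible by 5.
7: 1748731 = 7·249818 + 5
11: 1748731 = 11·158975 + 6
13: 1748731 = 13·134517 + 10
17: 1748731 = 17·102866 + 9
19: 1748731 = 19·92038 + 9
23: 1748731 = 23·76031 + 18
29: 1748731 = 29·60301 + 2
31: 1748731 = 31·56410 + 21
37: 1748731 = 37·47263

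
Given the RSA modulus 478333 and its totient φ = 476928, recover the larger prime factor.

φ(n) = (p−1)(q−1) = n − (p+q) + 1, so p + q = 478333 − 476928 + 1 = 1406.
p and q are the roots of t² − 1406t + 478333 = 0.
Discriminant: 1406² − 4·478333 = 1976836 − 1913332 = 63504; √63504 = 252.
q = (1406 − 252)/2 = 577, p = (1406 + 252)/2 = 829.
Check: 577 · 829 = 478333.

829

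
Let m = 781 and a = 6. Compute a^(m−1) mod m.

6^1 ≡ 6 (mod 781)
6^2 ≡ 6^2 = 36 ≡ 36 (mod 781)
6^4 ≡ 36^2 = 1296 ≡ 515 (mod 781)
6^8 ≡ 515^2 = 265225 ≡ 466 (mod 781)
6^16 ≡ 466^2 = 217156 ≡ 38 (mod 781)
6^32 ≡ 38^2 = 1444 ≡ 663 (mod 781)
6^64 ≡ 663^2 = 439569 ≡ 647 (mod 781)
6^128 ≡ 647^2 = 418609 ≡ 774 (mod 781)
6^256 ≡ 774^2 = 599076 ≡ 49 (mod 781)
6^512 ≡ 49^2 = 2401 ≡ 58 (mod 781)
780 = 512 + 256 + 8 + 4 in binary powers of 2.
So 6^780 ≡ 58 · 49 · 466 · 515 ≡ 375 (mod 781).
Since 375 ≠ 1, base 6 is a Fermat witness: 781 is composite.

375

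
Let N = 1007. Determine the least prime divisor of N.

1007 is odd.
Digit sum 8, not divisible by 3.
Ends in 7: not divisible by 5.
7: 1007 = 7·143 + 6
11: 1007 = 11·91 + 6
13: 1007 = 13·77 + 6
17: 1007 = 17·59 + 4
19: 1007 = 19·53

19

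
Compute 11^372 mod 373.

1

11^1 ≡ 11 (mod 373)
11^2 ≡ 11^2 = 121 ≡ 121 (mod 373)
11^4 ≡ 121^2 = 14641 ≡ 94 (mod 373)
11^8 ≡ 94^2 = 8836 ≡ 257 (mod 373)
11^16 ≡ 257^2 = 66049 ≡ 28 (mod 373)
11^32 ≡ 28^2 = 784 ≡ 38 (mod 373)
11^64 ≡ 38^2 = 1444 ≡ 325 (mod 373)
11^128 ≡ 325^2 = 105625 ≡ 66 (mod 373)
11^256 ≡ 66^2 = 4356 ≡ 253 (mod 373)
372 = 256 + 64 + 32 + 16 + 4 in binary powers of 2.
So 11^372 ≡ 253 · 325 · 38 · 28 · 94 ≡ 1 (mod 373).
Since the result is 1, base 11 gives no evidence that 373 is composite.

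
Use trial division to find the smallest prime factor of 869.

869 is odd.
Digit sum 23, not divisible by 3.
Ends in 9: not divisible by 5.
7: 869 = 7·124 + 1
11: 869 = 11·79

11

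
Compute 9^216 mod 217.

9^1 ≡ 9 (mod 217)
9^2 ≡ 9^2 = 81 ≡ 81 (mod 217)
9^4 ≡ 81^2 = 6561 ≡ 51 (mod 217)
9^8 ≡ 51^2 = 2601 ≡ 214 (mod 217)
9^16 ≡ 214^2 = 45796 ≡ 9 (mod 217)
9^32 ≡ 9^2 = 81 ≡ 81 (mod 217)
9^64 ≡ 81^2 = 6561 ≡ 51 (mod 217)
9^128 ≡ 51^2 = 2601 ≡ 214 (mod 217)
216 = 128 + 64 + 16 + 8 in binary powers of 2.
So 9^216 ≡ 214 · 51 · 9 · 214 ≡ 8 (mod 217).
Since 8 ≠ 1, base 9 is a Fermat witness: 217 is composite.

8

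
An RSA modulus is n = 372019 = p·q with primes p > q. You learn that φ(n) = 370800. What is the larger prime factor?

619

φ(n) = (p−1)(q−1) = n − (p+q) + 1, so p + q = 372019 − 370800 + 1 = 1220.
p and q are the roots of t² − 1220t + 372019 = 0.
Discriminant: 1220² − 4·372019 = 1488400 − 1488076 = 324; √324 = 18.
q = (1220 − 18)/2 = 601, p = (1220 + 18)/2 = 619.
Check: 601 · 619 = 372019.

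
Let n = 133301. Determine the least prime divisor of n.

133301 is odd.
Digit sum 11, not divisible by 3.
Ends in 1: not divisible by 5.
7: 133301 = 7·19043

7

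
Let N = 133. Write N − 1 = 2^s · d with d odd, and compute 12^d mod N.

133 − 1 = 132 = 2^2 · 33, so d = 33.
12^1 ≡ 12 (mod 133)
12^2 ≡ 12^2 = 144 ≡ 11 (mod 133)
12^4 ≡ 11^2 = 121 ≡ 121 (mod 133)
12^8 ≡ 121^2 = 14641 ≡ 11 (mod 133)
12^16 ≡ 11^2 = 121 ≡ 121 (mod 133)
12^32 ≡ 121^2 = 14641 ≡ 11 (mod 133)
33 = 32 + 1 in binary powers of 2.
So 12^33 ≡ 11 · 12 ≡ 132 (mod 133).
Since 12^d ≡ 132 (mod 133), base 12 does not prove 133 composite.

132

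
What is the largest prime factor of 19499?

37

19499 = 17 · 1147
1147 = 31 · 37
37 is prime.
So 19499 = 17 · 31 · 37; the largest prime factor is 37.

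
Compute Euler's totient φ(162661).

Factor: 162661 = 29 · 71 · 79.
φ(162661) = (29−1) · (71−1) · (79−1) = 28 · 70 · 78 = 152880.

152880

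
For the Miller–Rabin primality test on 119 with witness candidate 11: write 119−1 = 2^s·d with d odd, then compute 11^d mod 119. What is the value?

119 − 1 = 118 = 2^1 · 59, so d = 59.
11^1 ≡ 11 (mod 119)
11^2 ≡ 11^2 = 121 ≡ 2 (mod 119)
11^4 ≡ 2^2 = 4 ≡ 4 (mod 119)
11^8 ≡ 4^2 = 16 ≡ 16 (mod 119)
11^16 ≡ 16^2 = 256 ≡ 18 (mod 119)
11^32 ≡ 18^2 = 324 ≡ 86 (mod 119)
59 = 32 + 16 + 8 + 2 + 1 in binary powers of 2.
So 11^59 ≡ 86 · 18 · 16 · 2 · 11 ≡ 114 (mod 119).
Squaring chain: 114; never reaches −1, so base 11 is a Miller–Rabin witness that 119 is composite.

114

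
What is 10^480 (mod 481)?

10^1 ≡ 10 (mod 481)
10^2 ≡ 10^2 = 100 ≡ 100 (mod 481)
10^4 ≡ 100^2 = 10000 ≡ 380 (mod 481)
10^8 ≡ 380^2 = 144400 ≡ 100 (mod 481)
10^16 ≡ 100^2 = 10000 ≡ 380 (mod 481)
10^32 ≡ 380^2 = 144400 ≡ 100 (mod 481)
10^64 ≡ 100^2 = 10000 ≡ 380 (mod 481)
10^128 ≡ 380^2 = 144400 ≡ 100 (mod 481)
10^256 ≡ 100^2 = 10000 ≡ 380 (mod 481)
480 = 256 + 128 + 64 + 32 in binary powers of 2.
So 10^480 ≡ 380 · 100 · 380 · 100 ≡ 1 (mod 481).
Since the result is 1, base 10 gives no evidence that 481 is composite.

1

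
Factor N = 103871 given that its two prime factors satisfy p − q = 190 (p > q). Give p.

431

Since p = q + 190, we have 103871 = q(q + 190), so q² + 190q − 103871 = 0.
Discriminant: 190² + 4·103871 = 36100 + 415484 = 451584; √451584 = 672.
q = (−190 + 672)/2 = 241, and p = q + 190 = 431.
Check: 241 · 431 = 103871.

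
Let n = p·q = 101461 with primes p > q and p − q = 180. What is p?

Since p = q + 180, we have 101461 = q(q + 180), so q² + 180q − 101461 = 0.
Discriminant: 180² + 4·101461 = 32400 + 405844 = 438244; √438244 = 662.
q = (−180 + 662)/2 = 241, and p = q + 180 = 421.
Check: 241 · 421 = 101461.

421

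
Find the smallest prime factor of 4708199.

4708199 is odd.
Digit sum 38, not divisible by 3.
Ends in 9: not divisible by 5.
7: 4708199 = 7·672599 + 6
11: 4708199 = 11·428018 + 1
13: 4708199 = 13·362169 + 2
17: 4708199 = 17·276952 + 15
19: 4708199 = 19·247799 + 18
23: 4708199 = 23·204704 + 7
29: 4708199 = 29·162351 + 20
31: 4708199 = 31·151877 + 12
37: 4708199 = 37·127248 + 23
41: 4708199 = 41·114834 + 5
43: 4708199 = 43·109493

43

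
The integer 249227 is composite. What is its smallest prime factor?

11

249227 is odd.
Digit sum 26, not divisible by 3.
Ends in 7: not divisible by 5.
7: 249227 = 7·35603 + 6
11: 249227 = 11·22657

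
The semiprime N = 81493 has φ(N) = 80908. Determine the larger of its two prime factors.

359

φ(n) = (p−1)(q−1) = n − (p+q) + 1, so p + q = 81493 − 80908 + 1 = 586.
p and q are the roots of t² − 586t + 81493 = 0.
Discriminant: 586² − 4·81493 = 343396 − 325972 = 17424; √17424 = 132.
q = (586 − 132)/2 = 227, p = (586 + 132)/2 = 359.
Check: 227 · 359 = 81493.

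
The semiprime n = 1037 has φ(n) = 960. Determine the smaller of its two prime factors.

φ(n) = (p−1)(q−1) = n − (p+q) + 1, so p + q = 1037 − 960 + 1 = 78.
p and q are the roots of t² − 78t + 1037 = 0.
Discriminant: 78² − 4·1037 = 6084 − 4148 = 1936; √1936 = 44.
q = (78 − 44)/2 = 17, p = (78 + 44)/2 = 61.
Check: 17 · 61 = 1037.

17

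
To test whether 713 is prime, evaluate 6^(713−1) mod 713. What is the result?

87

6^1 ≡ 6 (mod 713)
6^2 ≡ 6^2 = 36 ≡ 36 (mod 713)
6^4 ≡ 36^2 = 1296 ≡ 583 (mod 713)
6^8 ≡ 583^2 = 339889 ≡ 501 (mod 713)
6^16 ≡ 501^2 = 251001 ≡ 25 (mod 713)
6^32 ≡ 25^2 = 625 ≡ 625 (mod 713)
6^64 ≡ 625^2 = 390625 ≡ 614 (mod 713)
6^128 ≡ 614^2 = 376996 ≡ 532 (mod 713)
6^256 ≡ 532^2 = 283024 ≡ 676 (mod 713)
6^512 ≡ 676^2 = 456976 ≡ 656 (mod 713)
712 = 512 + 128 + 64 + 8 in binary powers of 2.
So 6^712 ≡ 656 · 532 · 614 · 501 ≡ 87 (mod 713).
Since 87 ≠ 1, base 6 is a Fermat witness: 713 is composite.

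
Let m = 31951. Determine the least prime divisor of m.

31951 is odd.
Digit sum 19, not divisible by 3.
Ends in 1: not divisible by 5.
7: 31951 = 7·4564 + 3
11: 31951 = 11·2904 + 7
13: 31951 = 13·2457 + 10
17: 31951 = 17·1879 + 8
19: 31951 = 19·1681 + 12
23: 31951 = 23·1389 + 4
29: 31951 = 29·1101 + 22
31: 31951 = 31·1030 + 21
37: 31951 = 37·863 + 20
41: 31951 = 41·779 + 12
43: 31951 = 43·743 + 2
47: 31951 = 47·679 + 38
53: 31951 = 53·602 + 45
59: 31951 = 59·541 + 32
61: 31951 = 61·523 + 48
67: 31951 = 67·476 + 59
71: 31951 = 71·450 + 1
73: 31951 = 73·437 + 50
79: 31951 = 79·404 + 35
83: 31951 = 83·384 + 79
89: 31951 = 89·359

89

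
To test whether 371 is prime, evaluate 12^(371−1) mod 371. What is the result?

12^1 ≡ 12 (mod 371)
12^2 ≡ 12^2 = 144 ≡ 144 (mod 371)
12^4 ≡ 144^2 = 20736 ≡ 331 (mod 371)
12^8 ≡ 331^2 = 109561 ≡ 116 (mod 371)
12^16 ≡ 116^2 = 13456 ≡ 100 (mod 371)
12^32 ≡ 100^2 = 10000 ≡ 354 (mod 371)
12^64 ≡ 354^2 = 125316 ≡ 289 (mod 371)
12^128 ≡ 289^2 = 83521 ≡ 46 (mod 371)
12^256 ≡ 46^2 = 2116 ≡ 261 (mod 371)
370 = 256 + 64 + 32 + 16 + 2 in binary powers of 2.
So 12^370 ≡ 261 · 289 · 354 · 100 · 144 ≡ 282 (mod 371).
Since 282 ≠ 1, base 12 is a Fermat witness: 371 is composite.

282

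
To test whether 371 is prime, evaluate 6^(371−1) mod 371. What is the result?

6^1 ≡ 6 (mod 371)
6^2 ≡ 6^2 = 36 ≡ 36 (mod 371)
6^4 ≡ 36^2 = 1296 ≡ 183 (mod 371)
6^8 ≡ 183^2 = 33489 ≡ 99 (mod 371)
6^16 ≡ 99^2 = 9801 ≡ 155 (mod 371)
6^32 ≡ 155^2 = 24025 ≡ 281 (mod 371)
6^64 ≡ 281^2 = 78961 ≡ 309 (mod 371)
6^128 ≡ 309^2 = 95481 ≡ 134 (mod 371)
6^256 ≡ 134^2 = 17956 ≡ 148 (mod 371)
370 = 256 + 64 + 32 + 16 + 2 in binary powers of 2.
So 6^370 ≡ 148 · 309 · 281 · 155 · 36 ≡ 281 (mod 371).
Since 281 ≠ 1, base 6 is a Fermat witness: 371 is composite.

281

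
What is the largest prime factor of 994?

994 = 2 · 497
497 = 7 · 71
71 is prime.
So 994 = 2 · 7 · 71; the largest prime factor is 71.

71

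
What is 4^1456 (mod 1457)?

4^1 ≡ 4 (mod 1457)
4^2 ≡ 4^2 = 16 ≡ 16 (mod 1457)
4^4 ≡ 16^2 = 256 ≡ 256 (mod 1457)
4^8 ≡ 256^2 = 65536 ≡ 1428 (mod 1457)
4^16 ≡ 1428^2 = 2039184 ≡ 841 (mod 1457)
4^32 ≡ 841^2 = 707281 ≡ 636 (mod 1457)
4^64 ≡ 636^2 = 404496 ≡ 907 (mod 1457)
4^128 ≡ 907^2 = 822649 ≡ 901 (mod 1457)
4^256 ≡ 901^2 = 811801 ≡ 252 (mod 1457)
4^512 ≡ 252^2 = 63504 ≡ 853 (mod 1457)
4^1024 ≡ 853^2 = 727609 ≡ 566 (mod 1457)
1456 = 1024 + 256 + 128 + 32 + 16 in binary powers of 2.
So 4^1456 ≡ 566 · 252 · 901 · 636 · 841 ≡ 686 (mod 1457).
Since 686 ≠ 1, base 4 is a Fermat witness: 1457 is composite.

686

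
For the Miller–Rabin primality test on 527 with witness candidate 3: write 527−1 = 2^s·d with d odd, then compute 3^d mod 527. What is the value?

11

527 − 1 = 526 = 2^1 · 263, so d = 263.
3^1 ≡ 3 (mod 527)
3^2 ≡ 3^2 = 9 ≡ 9 (mod 527)
3^4 ≡ 9^2 = 81 ≡ 81 (mod 527)
3^8 ≡ 81^2 = 6561 ≡ 237 (mod 527)
3^16 ≡ 237^2 = 56169 ≡ 307 (mod 527)
3^32 ≡ 307^2 = 94249 ≡ 443 (mod 527)
3^64 ≡ 443^2 = 196249 ≡ 205 (mod 527)
3^128 ≡ 205^2 = 42025 ≡ 392 (mod 527)
3^256 ≡ 392^2 = 153664 ≡ 307 (mod 527)
263 = 256 + 4 + 2 + 1 in binary powers of 2.
So 3^263 ≡ 307 · 81 · 9 · 3 ≡ 11 (mod 527).
Squaring chain: 11; never reaches −1, so base 3 is a Miller–Rabin witness that 527 is composite.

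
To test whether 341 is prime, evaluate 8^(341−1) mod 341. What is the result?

1

8^1 ≡ 8 (mod 341)
8^2 ≡ 8^2 = 64 ≡ 64 (mod 341)
8^4 ≡ 64^2 = 4096 ≡ 4 (mod 341)
8^8 ≡ 4^2 = 16 ≡ 16 (mod 341)
8^16 ≡ 16^2 = 256 ≡ 256 (mod 341)
8^32 ≡ 256^2 = 65536 ≡ 64 (mod 341)
8^64 ≡ 64^2 = 4096 ≡ 4 (mod 341)
8^128 ≡ 4^2 = 16 ≡ 16 (mod 341)
8^256 ≡ 16^2 = 256 ≡ 256 (mod 341)
340 = 256 + 64 + 16 + 4 in binary powers of 2.
So 8^340 ≡ 256 · 4 · 256 · 4 ≡ 1 (mod 341).
Since the result is 1, base 8 gives no evidence that 341 is composite.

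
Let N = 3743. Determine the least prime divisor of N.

3743 is odd.
Digit sum 17, not divisible by 3.
Ends in 3: not divisible by 5.
7: 3743 = 7·534 + 5
11: 3743 = 11·340 + 3
13: 3743 = 13·287 + 12
17: 3743 = 17·220 + 3
19: 3743 = 19·197

19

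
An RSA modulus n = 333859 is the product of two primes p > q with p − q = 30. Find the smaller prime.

Since p = q + 30, we have 333859 = q(q + 30), so q² + 30q − 333859 = 0.
Discriminant: 30² + 4·333859 = 900 + 1335436 = 1336336; √1336336 = 1156.
q = (−30 + 1156)/2 = 563, and p = q + 30 = 593.
Check: 563 · 593 = 333859.

563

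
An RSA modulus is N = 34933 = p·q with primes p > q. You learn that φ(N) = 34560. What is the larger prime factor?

φ(n) = (p−1)(q−1) = n − (p+q) + 1, so p + q = 34933 − 34560 + 1 = 374.
p and q are the roots of t² − 374t + 34933 = 0.
Discriminant: 374² − 4·34933 = 139876 − 139732 = 144; √144 = 12.
q = (374 − 12)/2 = 181, p = (374 + 12)/2 = 193.
Check: 181 · 193 = 34933.

193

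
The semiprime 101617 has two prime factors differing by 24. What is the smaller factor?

307

Since p = q + 24, we have 101617 = q(q + 24), so q² + 24q − 101617 = 0.
Discriminant: 24² + 4·101617 = 576 + 406468 = 407044; √407044 = 638.
q = (−24 + 638)/2 = 307, and p = q + 24 = 331.
Check: 307 · 331 = 101617.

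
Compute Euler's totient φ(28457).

Factor: 28457 = 11 · 13 · 199.
φ(28457) = (11−1) · (13−1) · (199−1) = 10 · 12 · 198 = 23760.

23760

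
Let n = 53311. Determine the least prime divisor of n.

53311 is odd.
Digit sum 13, not divisible by 3.
Ends in 1: not divisible by 5.
7: 53311 = 7·7615 + 6
11: 53311 = 11·4846 + 5
13: 53311 = 13·4100 + 11
17: 53311 = 17·3135 + 16
19: 53311 = 19·2805 + 16
23: 53311 = 23·2317 + 20
29: 53311 = 29·1838 + 9
31: 53311 = 31·1719 + 22
37: 53311 = 37·1440 + 31
41: 53311 = 41·1300 + 11
43: 53311 = 43·1239 + 34
47: 53311 = 47·1134 + 13
53: 53311 = 53·1005 + 46
59: 53311 = 59·903 + 34
61: 53311 = 61·873 + 58
67: 53311 = 67·795 + 46
71: 53311 = 71·750 + 61
73: 53311 = 73·730 + 21
79: 53311 = 79·674 + 65
83: 53311 = 83·642 + 25
89: 53311 = 89·599

89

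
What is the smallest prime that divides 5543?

5543 is odd.
Digit sum 17, not divisible by 3.
Ends in 3: not divisible by 5.
7: 5543 = 7·791 + 6
11: 5543 = 11·503 + 10
13: 5543 = 13·426 + 5
17: 5543 = 17·326 + 1
19: 5543 = 19·291 + 14
23: 5543 = 23·241

23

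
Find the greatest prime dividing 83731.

83731 = 31 · 2701
2701 = 37 · 73
73 is prime.
So 83731 = 31 · 37 · 73; the largest prime factor is 73.

73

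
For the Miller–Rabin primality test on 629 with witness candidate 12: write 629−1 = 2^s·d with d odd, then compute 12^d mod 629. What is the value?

201

629 − 1 = 628 = 2^2 · 157, so d = 157.
12^1 ≡ 12 (mod 629)
12^2 ≡ 12^2 = 144 ≡ 144 (mod 629)
12^4 ≡ 144^2 = 20736 ≡ 608 (mod 629)
12^8 ≡ 608^2 = 369664 ≡ 441 (mod 629)
12^16 ≡ 441^2 = 194481 ≡ 120 (mod 629)
12^32 ≡ 120^2 = 14400 ≡ 562 (mod 629)
12^64 ≡ 562^2 = 315844 ≡ 86 (mod 629)
12^128 ≡ 86^2 = 7396 ≡ 477 (mod 629)
157 = 128 + 16 + 8 + 4 + 1 in binary powers of 2.
So 12^157 ≡ 477 · 120 · 441 · 608 · 12 ≡ 201 (mod 629).
Squaring chain: 201 → 145; never reaches −1, so base 12 is a Miller–Rabin witness that 629 is composite.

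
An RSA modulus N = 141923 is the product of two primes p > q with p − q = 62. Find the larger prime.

Since p = q + 62, we have 141923 = q(q + 62), so q² + 62q − 141923 = 0.
Discriminant: 62² + 4·141923 = 3844 + 567692 = 571536; √571536 = 756.
q = (−62 + 756)/2 = 347, and p = q + 62 = 409.
Check: 347 · 409 = 141923.

409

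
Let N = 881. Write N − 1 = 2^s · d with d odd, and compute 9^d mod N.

662

881 − 1 = 880 = 2^4 · 55, so d = 55.
9^1 ≡ 9 (mod 881)
9^2 ≡ 9^2 = 81 ≡ 81 (mod 881)
9^4 ≡ 81^2 = 6561 ≡ 394 (mod 881)
9^8 ≡ 394^2 = 155236 ≡ 180 (mod 881)
9^16 ≡ 180^2 = 32400 ≡ 684 (mod 881)
9^32 ≡ 684^2 = 467856 ≡ 45 (mod 881)
55 = 32 + 16 + 4 + 2 + 1 in binary powers of 2.
So 9^55 ≡ 45 · 684 · 394 · 81 · 9 ≡ 662 (mod 881).
Squaring chain: 662 → 387 → 880 → 1; reaches −1, so base 9 does not prove 881 composite.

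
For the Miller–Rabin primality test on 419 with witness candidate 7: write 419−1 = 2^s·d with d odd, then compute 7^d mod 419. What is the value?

419 − 1 = 418 = 2^1 · 209, so d = 209.
7^1 ≡ 7 (mod 419)
7^2 ≡ 7^2 = 49 ≡ 49 (mod 419)
7^4 ≡ 49^2 = 2401 ≡ 306 (mod 419)
7^8 ≡ 306^2 = 93636 ≡ 199 (mod 419)
7^16 ≡ 199^2 = 39601 ≡ 215 (mod 419)
7^32 ≡ 215^2 = 46225 ≡ 135 (mod 419)
7^64 ≡ 135^2 = 18225 ≡ 208 (mod 419)
7^128 ≡ 208^2 = 43264 ≡ 107 (mod 419)
209 = 128 + 64 + 16 + 1 in binary powers of 2.
So 7^209 ≡ 107 · 208 · 215 · 7 ≡ 1 (mod 419).
Since 7^d ≡ 1 (mod 419), base 7 does not prove 419 composite.

1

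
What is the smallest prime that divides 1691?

19

1691 is odd.
Digit sum 17, not divisible by 3.
Ends in 1: not divisible by 5.
7: 1691 = 7·241 + 4
11: 1691 = 11·153 + 8
13: 1691 = 13·130 + 1
17: 1691 = 17·99 + 8
19: 1691 = 19·89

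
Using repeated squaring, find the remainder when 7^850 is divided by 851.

7^1 ≡ 7 (mod 851)
7^2 ≡ 7^2 = 49 ≡ 49 (mod 851)
7^4 ≡ 49^2 = 2401 ≡ 699 (mod 851)
7^8 ≡ 699^2 = 488601 ≡ 127 (mod 851)
7^16 ≡ 127^2 = 16129 ≡ 811 (mod 851)
7^32 ≡ 811^2 = 657721 ≡ 749 (mod 851)
7^64 ≡ 749^2 = 561001 ≡ 192 (mod 851)
7^128 ≡ 192^2 = 36864 ≡ 271 (mod 851)
7^256 ≡ 271^2 = 73441 ≡ 255 (mod 851)
7^512 ≡ 255^2 = 65025 ≡ 349 (mod 851)
850 = 512 + 256 + 64 + 16 + 2 in binary powers of 2.
So 7^850 ≡ 349 · 255 · 192 · 811 · 49 ≡ 255 (mod 851).
Since 255 ≠ 1, base 7 is a Fermat witness: 851 is composite.

255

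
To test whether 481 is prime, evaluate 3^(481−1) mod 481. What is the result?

417

3^1 ≡ 3 (mod 481)
3^2 ≡ 3^2 = 9 ≡ 9 (mod 481)
3^4 ≡ 9^2 = 81 ≡ 81 (mod 481)
3^8 ≡ 81^2 = 6561 ≡ 308 (mod 481)
3^16 ≡ 308^2 = 94864 ≡ 107 (mod 481)
3^32 ≡ 107^2 = 11449 ≡ 386 (mod 481)
3^64 ≡ 386^2 = 148996 ≡ 367 (mod 481)
3^128 ≡ 367^2 = 134689 ≡ 9 (mod 481)
3^256 ≡ 9^2 = 81 ≡ 81 (mod 481)
480 = 256 + 128 + 64 + 32 in binary powers of 2.
So 3^480 ≡ 81 · 9 · 367 · 386 ≡ 417 (mod 481).
Since 417 ≠ 1, base 3 is a Fermat witness: 481 is composite.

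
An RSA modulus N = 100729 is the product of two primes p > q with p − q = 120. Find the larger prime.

Since p = q + 120, we have 100729 = q(q + 120), so q² + 120q − 100729 = 0.
Discriminant: 120² + 4·100729 = 14400 + 402916 = 417316; √417316 = 646.
q = (−120 + 646)/2 = 263, and p = q + 120 = 383.
Check: 263 · 383 = 100729.

383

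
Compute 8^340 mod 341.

8^1 ≡ 8 (mod 341)
8^2 ≡ 8^2 = 64 ≡ 64 (mod 341)
8^4 ≡ 64^2 = 4096 ≡ 4 (mod 341)
8^8 ≡ 4^2 = 16 ≡ 16 (mod 341)
8^16 ≡ 16^2 = 256 ≡ 256 (mod 341)
8^32 ≡ 256^2 = 65536 ≡ 64 (mod 341)
8^64 ≡ 64^2 = 4096 ≡ 4 (mod 341)
8^128 ≡ 4^2 = 16 ≡ 16 (mod 341)
8^256 ≡ 16^2 = 256 ≡ 256 (mod 341)
340 = 256 + 64 + 16 + 4 in binary powers of 2.
So 8^340 ≡ 256 · 4 · 256 · 4 ≡ 1 (mod 341).
Since the result is 1, base 8 gives no evidence that 341 is composite.

1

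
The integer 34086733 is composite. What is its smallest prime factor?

89

34086733 is odd.
Digit sum 34, not divisible by 3.
Ends in 3: not divisible by 5.
7: 34086733 = 7·4869533 + 2
11: 34086733 = 11·3098793 + 10
13: 34086733 = 13·2622056 + 5
17: 34086733 = 17·2005101 + 16
19: 34086733 = 19·1794038 + 11
23: 34086733 = 23·1482031 + 20
29: 34086733 = 29·1175404 + 17
31: 34086733 = 31·1099572 + 1
37: 34086733 = 37·921263 + 2
41: 34086733 = 41·831383 + 30
43: 34086733 = 43·792714 + 31
47: 34086733 = 47·725249 + 30
53: 34086733 = 53·643145 + 48
59: 34086733 = 59·577741 + 14
61: 34086733 = 61·558798 + 55
67: 34086733 = 67·508757 + 14
71: 34086733 = 71·480094 + 59
73: 34086733 = 73·466941 + 40
79: 34086733 = 79·431477 + 50
83: 34086733 = 83·410683 + 44
89: 34086733 = 89·382997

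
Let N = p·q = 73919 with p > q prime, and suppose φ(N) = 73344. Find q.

φ(n) = (p−1)(q−1) = n − (p+q) + 1, so p + q = 73919 − 73344 + 1 = 576.
p and q are the roots of t² − 576t + 73919 = 0.
Discriminant: 576² − 4·73919 = 331776 − 295676 = 36100; √36100 = 190.
q = (576 − 190)/2 = 193, p = (576 + 190)/2 = 383.
Check: 193 · 383 = 73919.

193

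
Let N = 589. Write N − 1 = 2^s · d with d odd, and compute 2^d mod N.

407

589 − 1 = 588 = 2^2 · 147, so d = 147.
2^1 ≡ 2 (mod 589)
2^2 ≡ 2^2 = 4 ≡ 4 (mod 589)
2^4 ≡ 4^2 = 16 ≡ 16 (mod 589)
2^8 ≡ 16^2 = 256 ≡ 256 (mod 589)
2^16 ≡ 256^2 = 65536 ≡ 157 (mod 589)
2^32 ≡ 157^2 = 24649 ≡ 500 (mod 589)
2^64 ≡ 500^2 = 250000 ≡ 264 (mod 589)
2^128 ≡ 264^2 = 69696 ≡ 194 (mod 589)
147 = 128 + 16 + 2 + 1 in binary powers of 2.
So 2^147 ≡ 194 · 157 · 4 · 2 ≡ 407 (mod 589).
Squaring chain: 407 → 140; never reaches −1, so base 2 is a Miller–Rabin witness that 589 is composite.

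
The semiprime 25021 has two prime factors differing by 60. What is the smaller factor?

131

Since p = q + 60, we have 25021 = q(q + 60), so q² + 60q − 25021 = 0.
Discriminant: 60² + 4·25021 = 3600 + 100084 = 103684; √103684 = 322.
q = (−60 + 322)/2 = 131, and p = q + 60 = 191.
Check: 131 · 191 = 25021.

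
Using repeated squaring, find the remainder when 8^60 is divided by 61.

8^1 ≡ 8 (mod 61)
8^2 ≡ 8^2 = 64 ≡ 3 (mod 61)
8^4 ≡ 3^2 = 9 ≡ 9 (mod 61)
8^8 ≡ 9^2 = 81 ≡ 20 (mod 61)
8^16 ≡ 20^2 = 400 ≡ 34 (mod 61)
8^32 ≡ 34^2 = 1156 ≡ 58 (mod 61)
60 = 32 + 16 + 8 + 4 in binary powers of 2.
So 8^60 ≡ 58 · 34 · 20 · 9 ≡ 1 (mod 61).
Since the result is 1, base 8 gives no evidence that 61 is composite.

1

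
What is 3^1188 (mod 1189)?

1147

3^1 ≡ 3 (mod 1189)
3^2 ≡ 3^2 = 9 ≡ 9 (mod 1189)
3^4 ≡ 9^2 = 81 ≡ 81 (mod 1189)
3^8 ≡ 81^2 = 6561 ≡ 616 (mod 1189)
3^16 ≡ 616^2 = 379456 ≡ 165 (mod 1189)
3^32 ≡ 165^2 = 27225 ≡ 1067 (mod 1189)
3^64 ≡ 1067^2 = 1138489 ≡ 616 (mod 1189)
3^128 ≡ 616^2 = 379456 ≡ 165 (mod 1189)
3^256 ≡ 165^2 = 27225 ≡ 1067 (mod 1189)
3^512 ≡ 1067^2 = 1138489 ≡ 616 (mod 1189)
3^1024 ≡ 616^2 = 379456 ≡ 165 (mod 1189)
1188 = 1024 + 128 + 32 + 4 in binary powers of 2.
So 3^1188 ≡ 165 · 165 · 1067 · 81 ≡ 1147 (mod 1189).
Since 1147 ≠ 1, base 3 is a Fermat witness: 1189 is composite.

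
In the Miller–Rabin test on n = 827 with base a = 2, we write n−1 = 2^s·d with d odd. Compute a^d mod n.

827 − 1 = 826 = 2^1 · 413, so d = 413.
2^1 ≡ 2 (mod 827)
2^2 ≡ 2^2 = 4 ≡ 4 (mod 827)
2^4 ≡ 4^2 = 16 ≡ 16 (mod 827)
2^8 ≡ 16^2 = 256 ≡ 256 (mod 827)
2^16 ≡ 256^2 = 65536 ≡ 203 (mod 827)
2^32 ≡ 203^2 = 41209 ≡ 686 (mod 827)
2^64 ≡ 686^2 = 470596 ≡ 33 (mod 827)
2^128 ≡ 33^2 = 1089 ≡ 262 (mod 827)
2^256 ≡ 262^2 = 68644 ≡ 3 (mod 827)
413 = 256 + 128 + 16 + 8 + 4 + 1 in binary powers of 2.
So 2^413 ≡ 3 · 262 · 203 · 256 · 16 · 2 ≡ 826 (mod 827).
Since 2^d ≡ 826 (mod 827), base 2 does not prove 827 composite.

826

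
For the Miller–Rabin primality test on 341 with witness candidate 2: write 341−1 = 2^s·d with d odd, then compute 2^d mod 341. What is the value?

32

341 − 1 = 340 = 2^2 · 85, so d = 85.
2^1 ≡ 2 (mod 341)
2^2 ≡ 2^2 = 4 ≡ 4 (mod 341)
2^4 ≡ 4^2 = 16 ≡ 16 (mod 341)
2^8 ≡ 16^2 = 256 ≡ 256 (mod 341)
2^16 ≡ 256^2 = 65536 ≡ 64 (mod 341)
2^32 ≡ 64^2 = 4096 ≡ 4 (mod 341)
2^64 ≡ 4^2 = 16 ≡ 16 (mod 341)
85 = 64 + 16 + 4 + 1 in binary powers of 2.
So 2^85 ≡ 16 · 64 · 16 · 2 ≡ 32 (mod 341).
Squaring chain: 32 → 1; never reaches −1, so base 2 is a Miller–Rabin witness that 341 is composite.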